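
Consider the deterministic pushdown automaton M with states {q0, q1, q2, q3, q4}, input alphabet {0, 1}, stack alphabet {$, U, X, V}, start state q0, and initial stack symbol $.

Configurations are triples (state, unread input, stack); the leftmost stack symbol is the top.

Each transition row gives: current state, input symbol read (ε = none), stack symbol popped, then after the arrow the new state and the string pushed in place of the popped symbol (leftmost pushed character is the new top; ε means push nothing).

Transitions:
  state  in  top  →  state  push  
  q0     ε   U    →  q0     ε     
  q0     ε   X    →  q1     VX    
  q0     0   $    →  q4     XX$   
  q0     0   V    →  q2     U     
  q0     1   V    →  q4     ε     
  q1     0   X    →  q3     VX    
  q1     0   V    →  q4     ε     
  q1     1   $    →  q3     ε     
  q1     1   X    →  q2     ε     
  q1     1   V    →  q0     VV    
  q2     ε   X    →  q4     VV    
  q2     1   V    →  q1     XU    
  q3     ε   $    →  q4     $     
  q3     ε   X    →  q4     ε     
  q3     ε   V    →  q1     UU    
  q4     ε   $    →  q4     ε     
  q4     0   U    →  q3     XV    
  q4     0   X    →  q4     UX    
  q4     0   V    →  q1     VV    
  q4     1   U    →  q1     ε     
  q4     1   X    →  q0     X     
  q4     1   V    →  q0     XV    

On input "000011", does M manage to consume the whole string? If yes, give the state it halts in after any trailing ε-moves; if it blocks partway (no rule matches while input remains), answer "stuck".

q4

(q0, 000011, $)
  read 0, top $: go to q4, push XX$ → (q4, 00011, XX$)
  read 0, top X: go to q4, push UX → (q4, 0011, UXX$)
  read 0, top U: go to q3, push XV → (q3, 011, XVXX$)
  ε-move, top X: go to q4, push ε → (q4, 011, VXX$)
  read 0, top V: go to q1, push VV → (q1, 11, VVXX$)
  read 1, top V: go to q0, push VV → (q0, 1, VVVXX$)
  read 1, top V: go to q4, push ε → (q4, ε, VVXX$)
All input consumed; M is in state q4.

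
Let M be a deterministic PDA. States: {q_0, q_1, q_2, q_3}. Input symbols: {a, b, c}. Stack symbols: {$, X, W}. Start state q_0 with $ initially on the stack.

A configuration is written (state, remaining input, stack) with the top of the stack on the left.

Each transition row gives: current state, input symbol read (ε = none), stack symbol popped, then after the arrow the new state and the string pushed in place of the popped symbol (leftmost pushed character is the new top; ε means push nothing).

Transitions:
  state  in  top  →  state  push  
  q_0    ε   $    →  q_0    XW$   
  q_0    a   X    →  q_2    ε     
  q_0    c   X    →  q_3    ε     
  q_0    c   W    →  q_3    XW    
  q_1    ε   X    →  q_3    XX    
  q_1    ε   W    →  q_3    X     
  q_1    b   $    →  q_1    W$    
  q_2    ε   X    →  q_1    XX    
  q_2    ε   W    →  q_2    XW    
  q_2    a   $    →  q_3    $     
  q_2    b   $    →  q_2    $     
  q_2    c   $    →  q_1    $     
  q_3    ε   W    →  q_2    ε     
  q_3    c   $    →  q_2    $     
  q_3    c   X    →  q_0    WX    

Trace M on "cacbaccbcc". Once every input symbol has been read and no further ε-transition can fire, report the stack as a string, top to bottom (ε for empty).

(q_0, cacbaccbcc, $) ⊢ (q_0, cacbaccbcc, XW$) ⊢ (q_3, acbaccbcc, W$) ⊢ (q_2, acbaccbcc, $) ⊢ (q_3, cbaccbcc, $) ⊢ (q_2, baccbcc, $) ⊢ (q_2, accbcc, $) ⊢ (q_3, ccbcc, $) ⊢ (q_2, cbcc, $) ⊢ (q_1, bcc, $) ⊢ (q_1, cc, W$) ⊢ (q_3, cc, X$) ⊢ (q_0, c, WX$) ⊢ (q_3, ε, XWX$)
All input consumed in state q_3 with stack XWX$.

XWX$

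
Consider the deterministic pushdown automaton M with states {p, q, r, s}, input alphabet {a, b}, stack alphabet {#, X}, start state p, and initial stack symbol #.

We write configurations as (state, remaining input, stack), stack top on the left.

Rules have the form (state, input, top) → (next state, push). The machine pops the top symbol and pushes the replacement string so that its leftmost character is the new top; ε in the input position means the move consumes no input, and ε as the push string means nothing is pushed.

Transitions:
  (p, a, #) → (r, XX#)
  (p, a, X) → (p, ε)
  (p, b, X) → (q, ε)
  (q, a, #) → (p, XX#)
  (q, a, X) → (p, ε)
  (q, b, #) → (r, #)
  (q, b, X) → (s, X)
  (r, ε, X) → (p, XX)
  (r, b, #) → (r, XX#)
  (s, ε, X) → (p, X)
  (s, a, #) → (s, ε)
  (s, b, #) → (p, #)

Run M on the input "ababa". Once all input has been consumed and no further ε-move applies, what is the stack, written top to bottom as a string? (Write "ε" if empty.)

(p, ababa, #)
  read a, top #: go to r, push XX# → (r, baba, XX#)
  ε-move, top X: go to p, push XX → (p, baba, XXX#)
  read b, top X: go to q, push ε → (q, aba, XX#)
  read a, top X: go to p, push ε → (p, ba, X#)
  read b, top X: go to q, push ε → (q, a, #)
  read a, top #: go to p, push XX# → (p, ε, XX#)
All input consumed in state p with stack XX#.

XX#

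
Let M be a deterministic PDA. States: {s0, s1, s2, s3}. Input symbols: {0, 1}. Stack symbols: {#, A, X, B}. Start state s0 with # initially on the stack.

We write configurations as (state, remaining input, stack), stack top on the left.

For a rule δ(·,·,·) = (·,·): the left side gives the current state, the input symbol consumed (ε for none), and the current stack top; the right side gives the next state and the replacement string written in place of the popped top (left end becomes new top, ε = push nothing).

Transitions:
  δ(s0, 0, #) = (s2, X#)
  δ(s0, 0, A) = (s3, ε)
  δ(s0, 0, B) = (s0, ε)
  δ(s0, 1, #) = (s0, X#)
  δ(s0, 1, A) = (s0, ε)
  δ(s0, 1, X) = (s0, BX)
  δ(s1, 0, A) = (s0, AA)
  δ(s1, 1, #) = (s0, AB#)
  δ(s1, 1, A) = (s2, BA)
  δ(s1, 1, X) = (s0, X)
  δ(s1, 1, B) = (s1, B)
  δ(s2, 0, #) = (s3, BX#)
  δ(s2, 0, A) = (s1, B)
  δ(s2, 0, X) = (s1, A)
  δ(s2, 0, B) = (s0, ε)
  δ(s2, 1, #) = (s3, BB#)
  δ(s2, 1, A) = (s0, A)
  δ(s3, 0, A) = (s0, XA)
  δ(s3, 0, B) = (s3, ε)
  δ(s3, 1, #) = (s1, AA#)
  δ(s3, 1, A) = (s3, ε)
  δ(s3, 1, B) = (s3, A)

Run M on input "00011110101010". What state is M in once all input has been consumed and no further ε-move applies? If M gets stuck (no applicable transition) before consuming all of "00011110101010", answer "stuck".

s0

(s0, 00011110101010, #) ⊢ (s2, 0011110101010, X#) ⊢ (s1, 011110101010, A#) ⊢ (s0, 11110101010, AA#) ⊢ (s0, 1110101010, A#) ⊢ (s0, 110101010, #) ⊢ (s0, 10101010, X#) ⊢ (s0, 0101010, BX#) ⊢ (s0, 101010, X#) ⊢ (s0, 01010, BX#) ⊢ (s0, 1010, X#) ⊢ (s0, 010, BX#) ⊢ (s0, 10, X#) ⊢ (s0, 0, BX#) ⊢ (s0, ε, X#)
All input consumed; M is in state s0.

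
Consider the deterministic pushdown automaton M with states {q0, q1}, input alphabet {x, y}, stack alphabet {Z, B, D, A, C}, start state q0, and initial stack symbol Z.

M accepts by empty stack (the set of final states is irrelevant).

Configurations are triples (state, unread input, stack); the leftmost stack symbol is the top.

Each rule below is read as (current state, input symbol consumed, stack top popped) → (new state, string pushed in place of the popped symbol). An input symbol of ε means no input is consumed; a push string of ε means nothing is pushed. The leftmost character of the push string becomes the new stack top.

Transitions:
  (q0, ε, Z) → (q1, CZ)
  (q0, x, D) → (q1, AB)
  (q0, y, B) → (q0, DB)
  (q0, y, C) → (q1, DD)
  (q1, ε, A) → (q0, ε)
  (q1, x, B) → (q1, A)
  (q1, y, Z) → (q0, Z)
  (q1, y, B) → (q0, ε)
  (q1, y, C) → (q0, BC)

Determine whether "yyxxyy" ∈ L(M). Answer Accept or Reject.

(q0, yyxxyy, Z) ⊢ (q1, yyxxyy, CZ) ⊢ (q0, yxxyy, BCZ) ⊢ (q0, xxyy, DBCZ) ⊢ (q1, xyy, ABBCZ) ⊢ (q0, xyy, BBCZ)
No transition applies at (q0, xyy, BBCZ); input not fully consumed.

Reject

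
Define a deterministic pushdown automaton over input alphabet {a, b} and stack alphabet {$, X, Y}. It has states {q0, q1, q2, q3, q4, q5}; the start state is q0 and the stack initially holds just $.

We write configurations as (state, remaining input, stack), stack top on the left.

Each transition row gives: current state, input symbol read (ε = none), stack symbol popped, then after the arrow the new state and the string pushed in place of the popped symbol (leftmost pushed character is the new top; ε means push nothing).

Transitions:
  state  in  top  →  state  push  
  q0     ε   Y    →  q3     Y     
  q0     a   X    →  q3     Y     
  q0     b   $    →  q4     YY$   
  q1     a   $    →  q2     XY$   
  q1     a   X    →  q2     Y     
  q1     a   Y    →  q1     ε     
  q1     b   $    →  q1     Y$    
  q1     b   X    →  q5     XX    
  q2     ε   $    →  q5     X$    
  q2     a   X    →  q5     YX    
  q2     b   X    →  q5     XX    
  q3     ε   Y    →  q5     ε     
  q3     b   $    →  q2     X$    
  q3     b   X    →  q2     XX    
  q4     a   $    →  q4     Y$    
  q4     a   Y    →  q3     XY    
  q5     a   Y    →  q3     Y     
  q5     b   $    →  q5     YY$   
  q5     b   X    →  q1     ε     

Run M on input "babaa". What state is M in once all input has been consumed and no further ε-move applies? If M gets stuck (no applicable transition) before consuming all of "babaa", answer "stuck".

q5

(q0, babaa, $)
  read b, top $: go to q4, push YY$ → (q4, abaa, YY$)
  read a, top Y: go to q3, push XY → (q3, baa, XYY$)
  read b, top X: go to q2, push XX → (q2, aa, XXYY$)
  read a, top X: go to q5, push YX → (q5, a, YXXYY$)
  read a, top Y: go to q3, push Y → (q3, ε, YXXYY$)
  ε-move, top Y: go to q5, push ε → (q5, ε, XXYY$)
All input consumed; M is in state q5.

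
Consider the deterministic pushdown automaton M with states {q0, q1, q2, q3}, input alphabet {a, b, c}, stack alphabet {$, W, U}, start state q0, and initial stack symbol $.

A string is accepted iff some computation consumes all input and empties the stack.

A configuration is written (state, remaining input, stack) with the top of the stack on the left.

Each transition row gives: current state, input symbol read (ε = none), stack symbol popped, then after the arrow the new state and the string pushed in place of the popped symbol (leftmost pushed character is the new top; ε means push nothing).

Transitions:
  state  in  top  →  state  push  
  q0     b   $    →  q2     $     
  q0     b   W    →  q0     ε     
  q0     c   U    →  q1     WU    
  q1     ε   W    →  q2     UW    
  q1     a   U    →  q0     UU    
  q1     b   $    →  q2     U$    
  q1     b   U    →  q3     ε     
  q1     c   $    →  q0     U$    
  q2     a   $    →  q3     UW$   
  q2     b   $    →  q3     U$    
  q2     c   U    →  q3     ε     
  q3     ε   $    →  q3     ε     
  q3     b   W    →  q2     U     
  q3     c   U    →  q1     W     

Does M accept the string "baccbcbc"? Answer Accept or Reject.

Accept

(q0, baccbcbc, $) ⊢ (q2, accbcbc, $) ⊢ (q3, ccbcbc, UW$) ⊢ (q1, cbcbc, WW$) ⊢ (q2, cbcbc, UWW$) ⊢ (q3, bcbc, WW$) ⊢ (q2, cbc, UW$) ⊢ (q3, bc, W$) ⊢ (q2, c, U$) ⊢ (q3, ε, $) ⊢ (q3, ε, ε)
All input consumed and the stack is empty.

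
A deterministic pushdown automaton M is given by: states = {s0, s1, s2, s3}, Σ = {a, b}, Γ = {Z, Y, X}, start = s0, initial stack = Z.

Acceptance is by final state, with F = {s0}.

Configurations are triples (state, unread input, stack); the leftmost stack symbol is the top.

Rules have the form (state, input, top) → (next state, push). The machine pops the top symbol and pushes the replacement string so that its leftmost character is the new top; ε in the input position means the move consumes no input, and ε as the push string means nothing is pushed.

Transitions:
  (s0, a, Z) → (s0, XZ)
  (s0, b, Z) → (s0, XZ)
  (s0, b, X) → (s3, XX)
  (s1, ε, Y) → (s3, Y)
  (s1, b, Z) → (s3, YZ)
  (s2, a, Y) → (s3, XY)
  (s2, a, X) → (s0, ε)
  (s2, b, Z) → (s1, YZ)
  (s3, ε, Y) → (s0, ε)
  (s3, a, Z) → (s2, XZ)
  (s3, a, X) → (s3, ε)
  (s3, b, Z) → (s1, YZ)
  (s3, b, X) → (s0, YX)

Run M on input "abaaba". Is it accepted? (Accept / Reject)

Accept

(s0, abaaba, Z)
  read a, top Z: go to s0, push XZ → (s0, baaba, XZ)
  read b, top X: go to s3, push XX → (s3, aaba, XXZ)
  read a, top X: go to s3, push ε → (s3, aba, XZ)
  read a, top X: go to s3, push ε → (s3, ba, Z)
  read b, top Z: go to s1, push YZ → (s1, a, YZ)
  ε-move, top Y: go to s3, push Y → (s3, a, YZ)
  ε-move, top Y: go to s0, push ε → (s0, a, Z)
  read a, top Z: go to s0, push XZ → (s0, ε, XZ)
All input consumed; state s0 ∈ F.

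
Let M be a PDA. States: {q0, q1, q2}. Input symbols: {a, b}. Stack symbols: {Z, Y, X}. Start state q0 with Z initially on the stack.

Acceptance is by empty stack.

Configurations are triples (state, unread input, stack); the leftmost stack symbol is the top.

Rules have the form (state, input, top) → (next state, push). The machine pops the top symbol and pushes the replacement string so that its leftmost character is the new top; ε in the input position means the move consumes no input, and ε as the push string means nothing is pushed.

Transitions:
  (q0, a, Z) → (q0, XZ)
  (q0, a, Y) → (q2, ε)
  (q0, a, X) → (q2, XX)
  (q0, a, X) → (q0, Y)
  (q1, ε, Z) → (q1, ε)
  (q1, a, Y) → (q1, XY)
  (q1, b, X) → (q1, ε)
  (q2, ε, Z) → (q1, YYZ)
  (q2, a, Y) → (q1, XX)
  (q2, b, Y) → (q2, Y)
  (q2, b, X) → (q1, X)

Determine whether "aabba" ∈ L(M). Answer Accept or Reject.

No computation consumes all input and empties the stack.

Reject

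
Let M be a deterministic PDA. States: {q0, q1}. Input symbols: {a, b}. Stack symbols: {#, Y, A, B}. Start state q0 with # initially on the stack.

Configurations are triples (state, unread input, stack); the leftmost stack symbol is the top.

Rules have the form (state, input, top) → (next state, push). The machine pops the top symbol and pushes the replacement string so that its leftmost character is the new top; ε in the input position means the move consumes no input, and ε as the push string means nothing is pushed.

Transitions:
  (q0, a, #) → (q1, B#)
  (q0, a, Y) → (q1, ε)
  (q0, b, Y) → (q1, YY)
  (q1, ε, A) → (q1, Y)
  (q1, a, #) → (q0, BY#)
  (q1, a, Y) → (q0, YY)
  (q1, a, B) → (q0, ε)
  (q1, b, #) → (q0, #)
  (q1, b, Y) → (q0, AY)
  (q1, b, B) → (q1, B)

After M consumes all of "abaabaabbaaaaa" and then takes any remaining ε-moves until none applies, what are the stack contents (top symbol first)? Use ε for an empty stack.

#

(q0, abaabaabbaaaaa, #)
  read a, top #: go to q1, push B# → (q1, baabaabbaaaaa, B#)
  read b, top B: go to q1, push B → (q1, aabaabbaaaaa, B#)
  read a, top B: go to q0, push ε → (q0, abaabbaaaaa, #)
  read a, top #: go to q1, push B# → (q1, baabbaaaaa, B#)
  read b, top B: go to q1, push B → (q1, aabbaaaaa, B#)
  read a, top B: go to q0, push ε → (q0, abbaaaaa, #)
  read a, top #: go to q1, push B# → (q1, bbaaaaa, B#)
  read b, top B: go to q1, push B → (q1, baaaaa, B#)
  read b, top B: go to q1, push B → (q1, aaaaa, B#)
  read a, top B: go to q0, push ε → (q0, aaaa, #)
  read a, top #: go to q1, push B# → (q1, aaa, B#)
  read a, top B: go to q0, push ε → (q0, aa, #)
  read a, top #: go to q1, push B# → (q1, a, B#)
  read a, top B: go to q0, push ε → (q0, ε, #)
All input consumed in state q0 with stack #.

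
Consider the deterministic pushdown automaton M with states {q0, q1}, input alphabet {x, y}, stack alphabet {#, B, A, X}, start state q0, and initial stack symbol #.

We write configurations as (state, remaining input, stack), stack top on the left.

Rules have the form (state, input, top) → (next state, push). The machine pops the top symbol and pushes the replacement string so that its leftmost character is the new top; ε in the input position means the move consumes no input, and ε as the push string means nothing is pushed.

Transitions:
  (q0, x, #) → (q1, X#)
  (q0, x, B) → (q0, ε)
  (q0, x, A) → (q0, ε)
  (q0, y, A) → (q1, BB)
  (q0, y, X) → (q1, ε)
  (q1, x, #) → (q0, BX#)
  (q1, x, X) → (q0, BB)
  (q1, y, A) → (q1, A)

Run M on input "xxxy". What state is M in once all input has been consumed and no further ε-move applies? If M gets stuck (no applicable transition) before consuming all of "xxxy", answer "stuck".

(q0, xxxy, #) ⊢ (q1, xxy, X#) ⊢ (q0, xy, BB#) ⊢ (q0, y, B#)
No transition for (q0, y, top B); M blocks with input y remaining.

stuck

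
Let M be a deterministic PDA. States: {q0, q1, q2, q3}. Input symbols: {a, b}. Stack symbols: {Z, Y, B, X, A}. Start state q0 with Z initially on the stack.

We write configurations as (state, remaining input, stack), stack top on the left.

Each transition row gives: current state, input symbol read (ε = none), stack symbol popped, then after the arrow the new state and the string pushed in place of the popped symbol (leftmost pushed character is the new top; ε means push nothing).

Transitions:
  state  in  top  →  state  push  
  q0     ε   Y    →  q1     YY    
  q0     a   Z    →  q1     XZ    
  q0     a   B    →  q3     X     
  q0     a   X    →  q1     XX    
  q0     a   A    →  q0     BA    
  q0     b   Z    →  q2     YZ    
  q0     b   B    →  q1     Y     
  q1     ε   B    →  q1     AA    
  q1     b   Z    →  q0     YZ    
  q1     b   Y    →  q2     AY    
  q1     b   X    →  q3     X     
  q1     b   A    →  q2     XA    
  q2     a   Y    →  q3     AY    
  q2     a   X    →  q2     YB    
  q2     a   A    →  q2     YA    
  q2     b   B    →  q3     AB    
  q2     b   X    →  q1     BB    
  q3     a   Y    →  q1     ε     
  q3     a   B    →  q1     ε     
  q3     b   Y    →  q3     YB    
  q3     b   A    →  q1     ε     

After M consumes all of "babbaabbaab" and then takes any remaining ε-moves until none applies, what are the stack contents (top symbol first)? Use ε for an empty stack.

YAYAYZ

(q0, babbaabbaab, Z) ⊢ (q2, abbaabbaab, YZ) ⊢ (q3, bbaabbaab, AYZ) ⊢ (q1, baabbaab, YZ) ⊢ (q2, aabbaab, AYZ) ⊢ (q2, abbaab, YAYZ) ⊢ (q3, bbaab, AYAYZ) ⊢ (q1, baab, YAYZ) ⊢ (q2, aab, AYAYZ) ⊢ (q2, ab, YAYAYZ) ⊢ (q3, b, AYAYAYZ) ⊢ (q1, ε, YAYAYZ)
All input consumed in state q1 with stack YAYAYZ.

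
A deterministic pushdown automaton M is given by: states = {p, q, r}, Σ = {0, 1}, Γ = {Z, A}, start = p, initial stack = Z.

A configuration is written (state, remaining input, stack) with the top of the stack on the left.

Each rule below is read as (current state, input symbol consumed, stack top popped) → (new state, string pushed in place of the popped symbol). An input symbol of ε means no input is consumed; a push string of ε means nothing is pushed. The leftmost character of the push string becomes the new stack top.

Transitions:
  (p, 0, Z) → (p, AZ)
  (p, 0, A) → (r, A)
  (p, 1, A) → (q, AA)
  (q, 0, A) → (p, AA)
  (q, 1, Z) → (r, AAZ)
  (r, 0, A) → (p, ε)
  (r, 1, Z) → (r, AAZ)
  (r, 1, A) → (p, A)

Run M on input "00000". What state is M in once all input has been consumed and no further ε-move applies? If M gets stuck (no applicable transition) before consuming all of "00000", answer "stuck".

(p, 00000, Z)
  read 0, top Z: go to p, push AZ → (p, 0000, AZ)
  read 0, top A: go to r, push A → (r, 000, AZ)
  read 0, top A: go to p, push ε → (p, 00, Z)
  read 0, top Z: go to p, push AZ → (p, 0, AZ)
  read 0, top A: go to r, push A → (r, ε, AZ)
All input consumed; M is in state r.

r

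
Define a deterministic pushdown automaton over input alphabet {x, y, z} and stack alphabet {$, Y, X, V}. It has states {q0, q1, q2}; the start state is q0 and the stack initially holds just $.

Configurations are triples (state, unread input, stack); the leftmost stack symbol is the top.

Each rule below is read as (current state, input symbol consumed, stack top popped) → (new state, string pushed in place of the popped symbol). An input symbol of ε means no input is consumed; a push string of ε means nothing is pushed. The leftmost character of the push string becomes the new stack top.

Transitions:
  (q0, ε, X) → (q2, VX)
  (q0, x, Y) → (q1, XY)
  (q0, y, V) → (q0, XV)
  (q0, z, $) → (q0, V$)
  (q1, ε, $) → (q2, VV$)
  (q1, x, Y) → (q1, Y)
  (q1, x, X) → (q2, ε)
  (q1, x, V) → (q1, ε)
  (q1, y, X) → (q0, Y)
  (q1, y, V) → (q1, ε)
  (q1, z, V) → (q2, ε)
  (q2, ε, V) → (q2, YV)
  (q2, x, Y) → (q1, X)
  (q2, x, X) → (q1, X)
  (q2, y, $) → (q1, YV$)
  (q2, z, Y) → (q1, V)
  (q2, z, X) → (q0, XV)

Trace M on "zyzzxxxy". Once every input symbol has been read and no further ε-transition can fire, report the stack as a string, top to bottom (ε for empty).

YVXV$

(q0, zyzzxxxy, $)
  read z, top $: go to q0, push V$ → (q0, yzzxxxy, V$)
  read y, top V: go to q0, push XV → (q0, zzxxxy, XV$)
  ε-move, top X: go to q2, push VX → (q2, zzxxxy, VXV$)
  ε-move, top V: go to q2, push YV → (q2, zzxxxy, YVXV$)
  read z, top Y: go to q1, push V → (q1, zxxxy, VVXV$)
  read z, top V: go to q2, push ε → (q2, xxxy, VXV$)
  ε-move, top V: go to q2, push YV → (q2, xxxy, YVXV$)
  read x, top Y: go to q1, push X → (q1, xxy, XVXV$)
  read x, top X: go to q2, push ε → (q2, xy, VXV$)
  ε-move, top V: go to q2, push YV → (q2, xy, YVXV$)
  read x, top Y: go to q1, push X → (q1, y, XVXV$)
  read y, top X: go to q0, push Y → (q0, ε, YVXV$)
All input consumed in state q0 with stack YVXV$.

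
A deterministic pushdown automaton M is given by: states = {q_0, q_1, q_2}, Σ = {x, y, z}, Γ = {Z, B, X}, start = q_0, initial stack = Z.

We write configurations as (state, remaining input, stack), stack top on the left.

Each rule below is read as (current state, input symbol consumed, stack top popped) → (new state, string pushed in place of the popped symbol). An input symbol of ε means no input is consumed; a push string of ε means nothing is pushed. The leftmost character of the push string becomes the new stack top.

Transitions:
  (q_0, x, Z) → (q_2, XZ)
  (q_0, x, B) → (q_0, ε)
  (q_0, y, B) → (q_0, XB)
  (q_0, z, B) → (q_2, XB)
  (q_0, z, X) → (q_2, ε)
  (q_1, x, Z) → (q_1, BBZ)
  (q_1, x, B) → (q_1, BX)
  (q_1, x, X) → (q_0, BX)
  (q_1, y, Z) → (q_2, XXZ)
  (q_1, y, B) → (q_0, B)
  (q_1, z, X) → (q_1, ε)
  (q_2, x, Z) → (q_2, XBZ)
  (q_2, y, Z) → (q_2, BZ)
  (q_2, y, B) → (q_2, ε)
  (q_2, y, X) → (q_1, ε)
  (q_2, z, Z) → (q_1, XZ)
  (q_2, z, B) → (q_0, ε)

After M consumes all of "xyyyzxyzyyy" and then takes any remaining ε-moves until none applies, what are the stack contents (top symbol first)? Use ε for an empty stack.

(q_0, xyyyzxyzyyy, Z) ⊢ (q_2, yyyzxyzyyy, XZ) ⊢ (q_1, yyzxyzyyy, Z) ⊢ (q_2, yzxyzyyy, XXZ) ⊢ (q_1, zxyzyyy, XZ) ⊢ (q_1, xyzyyy, Z) ⊢ (q_1, yzyyy, BBZ) ⊢ (q_0, zyyy, BBZ) ⊢ (q_2, yyy, XBBZ) ⊢ (q_1, yy, BBZ) ⊢ (q_0, y, BBZ) ⊢ (q_0, ε, XBBZ)
All input consumed in state q_0 with stack XBBZ.

XBBZ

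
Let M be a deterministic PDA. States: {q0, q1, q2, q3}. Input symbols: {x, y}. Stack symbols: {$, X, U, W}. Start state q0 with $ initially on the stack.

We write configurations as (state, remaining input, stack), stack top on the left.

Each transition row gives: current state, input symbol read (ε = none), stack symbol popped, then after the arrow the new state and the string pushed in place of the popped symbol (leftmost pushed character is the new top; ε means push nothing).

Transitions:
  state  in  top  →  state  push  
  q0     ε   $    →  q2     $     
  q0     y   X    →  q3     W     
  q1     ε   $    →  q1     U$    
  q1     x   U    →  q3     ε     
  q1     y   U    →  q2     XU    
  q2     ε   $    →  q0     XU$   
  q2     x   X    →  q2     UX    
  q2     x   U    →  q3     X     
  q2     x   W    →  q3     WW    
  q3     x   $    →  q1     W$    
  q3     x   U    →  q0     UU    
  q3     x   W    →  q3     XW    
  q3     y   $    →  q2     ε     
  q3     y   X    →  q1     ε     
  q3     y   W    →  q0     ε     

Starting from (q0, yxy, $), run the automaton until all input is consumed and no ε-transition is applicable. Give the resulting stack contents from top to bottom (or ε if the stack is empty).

(q0, yxy, $) ⊢ (q2, yxy, $) ⊢ (q0, yxy, XU$) ⊢ (q3, xy, WU$) ⊢ (q3, y, XWU$) ⊢ (q1, ε, WU$)
All input consumed in state q1 with stack WU$.

WU$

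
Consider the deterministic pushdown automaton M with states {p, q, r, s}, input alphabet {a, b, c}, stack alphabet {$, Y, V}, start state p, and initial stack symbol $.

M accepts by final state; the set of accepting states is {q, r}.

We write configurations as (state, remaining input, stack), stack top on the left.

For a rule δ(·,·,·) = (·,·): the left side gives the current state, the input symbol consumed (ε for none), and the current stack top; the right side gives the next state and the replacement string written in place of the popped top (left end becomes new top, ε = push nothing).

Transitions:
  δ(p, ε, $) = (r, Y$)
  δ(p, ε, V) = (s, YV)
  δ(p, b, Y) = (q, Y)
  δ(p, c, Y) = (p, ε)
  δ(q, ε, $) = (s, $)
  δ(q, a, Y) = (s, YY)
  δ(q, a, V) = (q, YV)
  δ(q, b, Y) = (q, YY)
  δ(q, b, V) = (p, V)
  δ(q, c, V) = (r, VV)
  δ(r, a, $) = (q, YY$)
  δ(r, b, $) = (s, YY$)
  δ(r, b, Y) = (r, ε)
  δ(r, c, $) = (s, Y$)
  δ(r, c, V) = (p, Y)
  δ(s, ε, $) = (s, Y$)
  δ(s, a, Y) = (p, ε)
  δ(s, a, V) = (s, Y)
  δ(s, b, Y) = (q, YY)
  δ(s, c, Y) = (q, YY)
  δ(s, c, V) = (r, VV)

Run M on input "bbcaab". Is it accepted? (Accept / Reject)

(p, bbcaab, $)
  ε-move, top $: go to r, push Y$ → (r, bbcaab, Y$)
  read b, top Y: go to r, push ε → (r, bcaab, $)
  read b, top $: go to s, push YY$ → (s, caab, YY$)
  read c, top Y: go to q, push YY → (q, aab, YYY$)
  read a, top Y: go to s, push YY → (s, ab, YYYY$)
  read a, top Y: go to p, push ε → (p, b, YYY$)
  read b, top Y: go to q, push Y → (q, ε, YYY$)
All input consumed; state q ∈ F.

Accept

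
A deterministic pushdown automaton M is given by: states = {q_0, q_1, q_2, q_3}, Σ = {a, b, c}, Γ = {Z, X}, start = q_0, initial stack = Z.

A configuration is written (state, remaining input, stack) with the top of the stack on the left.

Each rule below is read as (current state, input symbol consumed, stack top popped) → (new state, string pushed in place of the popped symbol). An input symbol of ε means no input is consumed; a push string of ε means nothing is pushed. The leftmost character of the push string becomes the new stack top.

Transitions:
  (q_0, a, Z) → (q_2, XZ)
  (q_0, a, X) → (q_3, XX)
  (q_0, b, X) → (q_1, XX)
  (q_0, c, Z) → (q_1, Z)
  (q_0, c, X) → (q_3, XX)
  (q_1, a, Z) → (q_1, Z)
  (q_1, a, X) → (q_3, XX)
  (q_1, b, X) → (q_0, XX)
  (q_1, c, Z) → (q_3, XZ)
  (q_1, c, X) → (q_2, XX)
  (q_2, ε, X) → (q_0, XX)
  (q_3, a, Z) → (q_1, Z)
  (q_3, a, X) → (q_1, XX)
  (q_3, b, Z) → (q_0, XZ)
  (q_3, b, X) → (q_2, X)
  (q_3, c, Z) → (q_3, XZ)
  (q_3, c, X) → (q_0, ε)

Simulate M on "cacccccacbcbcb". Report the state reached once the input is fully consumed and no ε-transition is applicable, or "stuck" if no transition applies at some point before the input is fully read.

q_0

(q_0, cacccccacbcbcb, Z)
  read c, top Z: go to q_1, push Z → (q_1, acccccacbcbcb, Z)
  read a, top Z: go to q_1, push Z → (q_1, cccccacbcbcb, Z)
  read c, top Z: go to q_3, push XZ → (q_3, ccccacbcbcb, XZ)
  read c, top X: go to q_0, push ε → (q_0, cccacbcbcb, Z)
  read c, top Z: go to q_1, push Z → (q_1, ccacbcbcb, Z)
  read c, top Z: go to q_3, push XZ → (q_3, cacbcbcb, XZ)
  read c, top X: go to q_0, push ε → (q_0, acbcbcb, Z)
  read a, top Z: go to q_2, push XZ → (q_2, cbcbcb, XZ)
  ε-move, top X: go to q_0, push XX → (q_0, cbcbcb, XXZ)
  read c, top X: go to q_3, push XX → (q_3, bcbcb, XXXZ)
  read b, top X: go to q_2, push X → (q_2, cbcb, XXXZ)
  ε-move, top X: go to q_0, push XX → (q_0, cbcb, XXXXZ)
  read c, top X: go to q_3, push XX → (q_3, bcb, XXXXXZ)
  read b, top X: go to q_2, push X → (q_2, cb, XXXXXZ)
  ε-move, top X: go to q_0, push XX → (q_0, cb, XXXXXXZ)
  read c, top X: go to q_3, push XX → (q_3, b, XXXXXXXZ)
  read b, top X: go to q_2, push X → (q_2, ε, XXXXXXXZ)
  ε-move, top X: go to q_0, push XX → (q_0, ε, XXXXXXXXZ)
All input consumed; M is in state q_0.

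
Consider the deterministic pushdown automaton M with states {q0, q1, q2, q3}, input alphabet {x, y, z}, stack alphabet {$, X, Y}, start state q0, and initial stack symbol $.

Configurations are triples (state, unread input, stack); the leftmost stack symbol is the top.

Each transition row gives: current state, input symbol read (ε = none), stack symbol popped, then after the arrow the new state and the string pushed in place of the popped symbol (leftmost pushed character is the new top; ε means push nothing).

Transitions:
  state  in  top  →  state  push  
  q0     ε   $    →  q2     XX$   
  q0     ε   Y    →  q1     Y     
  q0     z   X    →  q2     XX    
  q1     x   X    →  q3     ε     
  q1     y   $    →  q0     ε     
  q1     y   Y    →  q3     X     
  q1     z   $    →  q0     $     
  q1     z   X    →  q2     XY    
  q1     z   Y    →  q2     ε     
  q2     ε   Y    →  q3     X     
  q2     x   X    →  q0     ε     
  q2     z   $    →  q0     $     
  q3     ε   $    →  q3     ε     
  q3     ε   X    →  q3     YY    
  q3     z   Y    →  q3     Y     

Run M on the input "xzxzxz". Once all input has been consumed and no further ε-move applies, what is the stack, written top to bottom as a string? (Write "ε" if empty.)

(q0, xzxzxz, $)
  ε-move, top $: go to q2, push XX$ → (q2, xzxzxz, XX$)
  read x, top X: go to q0, push ε → (q0, zxzxz, X$)
  read z, top X: go to q2, push XX → (q2, xzxz, XX$)
  read x, top X: go to q0, push ε → (q0, zxz, X$)
  read z, top X: go to q2, push XX → (q2, xz, XX$)
  read x, top X: go to q0, push ε → (q0, z, X$)
  read z, top X: go to q2, push XX → (q2, ε, XX$)
All input consumed in state q2 with stack XX$.

XX$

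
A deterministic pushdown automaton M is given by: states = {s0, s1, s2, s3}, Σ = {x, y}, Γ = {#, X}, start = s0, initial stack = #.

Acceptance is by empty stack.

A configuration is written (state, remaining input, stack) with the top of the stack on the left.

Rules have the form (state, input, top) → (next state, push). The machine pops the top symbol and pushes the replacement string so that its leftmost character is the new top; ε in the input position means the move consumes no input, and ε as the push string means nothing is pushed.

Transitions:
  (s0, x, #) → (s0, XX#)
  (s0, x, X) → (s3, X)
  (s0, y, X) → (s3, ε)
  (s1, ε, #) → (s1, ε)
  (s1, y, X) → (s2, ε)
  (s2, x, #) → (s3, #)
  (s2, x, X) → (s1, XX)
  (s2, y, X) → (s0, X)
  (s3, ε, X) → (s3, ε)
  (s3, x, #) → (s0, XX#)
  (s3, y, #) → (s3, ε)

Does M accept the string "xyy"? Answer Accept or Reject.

(s0, xyy, #)
  read x, top #: go to s0, push XX# → (s0, yy, XX#)
  read y, top X: go to s3, push ε → (s3, y, X#)
  ε-move, top X: go to s3, push ε → (s3, y, #)
  read y, top #: go to s3, push ε → (s3, ε, ε)
All input consumed and the stack is empty.

Accept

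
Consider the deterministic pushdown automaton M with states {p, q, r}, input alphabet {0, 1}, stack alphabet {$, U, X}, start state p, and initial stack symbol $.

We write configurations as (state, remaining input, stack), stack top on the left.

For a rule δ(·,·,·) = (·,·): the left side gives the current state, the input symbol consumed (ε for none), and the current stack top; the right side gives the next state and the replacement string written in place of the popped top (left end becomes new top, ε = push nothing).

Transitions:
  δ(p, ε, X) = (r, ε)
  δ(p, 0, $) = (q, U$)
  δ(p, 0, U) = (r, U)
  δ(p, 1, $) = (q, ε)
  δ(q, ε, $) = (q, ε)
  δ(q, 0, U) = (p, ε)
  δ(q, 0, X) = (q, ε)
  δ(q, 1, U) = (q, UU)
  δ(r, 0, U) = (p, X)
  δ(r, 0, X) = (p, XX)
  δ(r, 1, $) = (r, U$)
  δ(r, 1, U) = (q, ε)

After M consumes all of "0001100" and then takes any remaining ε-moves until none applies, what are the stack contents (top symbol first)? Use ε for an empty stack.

UU$

(p, 0001100, $)
  read 0, top $: go to q, push U$ → (q, 001100, U$)
  read 0, top U: go to p, push ε → (p, 01100, $)
  read 0, top $: go to q, push U$ → (q, 1100, U$)
  read 1, top U: go to q, push UU → (q, 100, UU$)
  read 1, top U: go to q, push UU → (q, 00, UUU$)
  read 0, top U: go to p, push ε → (p, 0, UU$)
  read 0, top U: go to r, push U → (r, ε, UU$)
All input consumed in state r with stack UU$.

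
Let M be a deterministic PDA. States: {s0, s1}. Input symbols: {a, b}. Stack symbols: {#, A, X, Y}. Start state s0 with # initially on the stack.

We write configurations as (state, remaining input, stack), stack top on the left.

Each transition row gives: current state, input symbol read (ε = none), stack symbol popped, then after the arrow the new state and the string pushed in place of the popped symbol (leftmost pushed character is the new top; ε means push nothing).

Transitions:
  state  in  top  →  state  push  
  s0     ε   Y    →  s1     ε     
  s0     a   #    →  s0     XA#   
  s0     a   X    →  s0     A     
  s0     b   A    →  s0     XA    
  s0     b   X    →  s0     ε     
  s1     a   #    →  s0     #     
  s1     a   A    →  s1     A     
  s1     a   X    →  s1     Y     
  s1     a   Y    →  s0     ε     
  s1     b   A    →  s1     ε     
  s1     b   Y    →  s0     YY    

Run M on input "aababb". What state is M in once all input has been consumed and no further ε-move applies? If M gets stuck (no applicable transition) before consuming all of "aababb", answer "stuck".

(s0, aababb, #)
  read a, top #: go to s0, push XA# → (s0, ababb, XA#)
  read a, top X: go to s0, push A → (s0, babb, AA#)
  read b, top A: go to s0, push XA → (s0, abb, XAA#)
  read a, top X: go to s0, push A → (s0, bb, AAA#)
  read b, top A: go to s0, push XA → (s0, b, XAAA#)
  read b, top X: go to s0, push ε → (s0, ε, AAA#)
All input consumed; M is in state s0.

s0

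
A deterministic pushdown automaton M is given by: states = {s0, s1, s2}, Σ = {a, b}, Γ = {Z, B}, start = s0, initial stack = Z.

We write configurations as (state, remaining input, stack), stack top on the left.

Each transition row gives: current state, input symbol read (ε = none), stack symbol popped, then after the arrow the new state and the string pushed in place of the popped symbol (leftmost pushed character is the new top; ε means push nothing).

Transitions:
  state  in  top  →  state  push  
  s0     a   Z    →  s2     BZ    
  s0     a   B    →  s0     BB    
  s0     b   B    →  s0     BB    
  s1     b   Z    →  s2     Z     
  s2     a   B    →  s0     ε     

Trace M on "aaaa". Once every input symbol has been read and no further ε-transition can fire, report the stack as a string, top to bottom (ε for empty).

Z

(s0, aaaa, Z) ⊢ (s2, aaa, BZ) ⊢ (s0, aa, Z) ⊢ (s2, a, BZ) ⊢ (s0, ε, Z)
All input consumed in state s0 with stack Z.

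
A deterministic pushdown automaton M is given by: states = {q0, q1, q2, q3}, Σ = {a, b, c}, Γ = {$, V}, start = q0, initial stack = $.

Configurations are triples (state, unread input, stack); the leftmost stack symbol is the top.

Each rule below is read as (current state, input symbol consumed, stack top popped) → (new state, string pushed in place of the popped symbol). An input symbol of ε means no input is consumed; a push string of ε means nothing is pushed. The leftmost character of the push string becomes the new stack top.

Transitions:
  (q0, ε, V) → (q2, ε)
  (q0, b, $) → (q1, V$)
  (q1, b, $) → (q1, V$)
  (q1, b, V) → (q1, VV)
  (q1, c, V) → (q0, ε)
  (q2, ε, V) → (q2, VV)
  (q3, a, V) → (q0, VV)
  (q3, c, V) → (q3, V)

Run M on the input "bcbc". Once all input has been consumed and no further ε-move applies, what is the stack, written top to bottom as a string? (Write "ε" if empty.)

(q0, bcbc, $) ⊢ (q1, cbc, V$) ⊢ (q0, bc, $) ⊢ (q1, c, V$) ⊢ (q0, ε, $)
All input consumed in state q0 with stack $.

$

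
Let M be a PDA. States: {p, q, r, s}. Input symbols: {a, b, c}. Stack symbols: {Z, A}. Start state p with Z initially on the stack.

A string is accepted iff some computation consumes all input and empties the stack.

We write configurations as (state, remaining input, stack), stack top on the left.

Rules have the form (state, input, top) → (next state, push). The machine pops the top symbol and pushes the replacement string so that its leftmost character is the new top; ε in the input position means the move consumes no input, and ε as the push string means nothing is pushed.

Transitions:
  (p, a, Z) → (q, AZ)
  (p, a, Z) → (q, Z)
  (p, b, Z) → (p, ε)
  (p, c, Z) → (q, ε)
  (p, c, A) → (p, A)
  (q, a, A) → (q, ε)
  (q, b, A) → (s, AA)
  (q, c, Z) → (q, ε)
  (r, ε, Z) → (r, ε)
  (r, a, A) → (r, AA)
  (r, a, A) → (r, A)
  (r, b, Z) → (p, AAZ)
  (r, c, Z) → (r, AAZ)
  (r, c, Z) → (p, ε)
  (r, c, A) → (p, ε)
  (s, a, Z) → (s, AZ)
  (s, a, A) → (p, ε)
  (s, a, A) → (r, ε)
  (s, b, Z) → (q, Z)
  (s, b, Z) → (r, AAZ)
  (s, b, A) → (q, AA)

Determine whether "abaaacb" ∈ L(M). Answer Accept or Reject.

One accepting computation: (p, abaaacb, Z) ⊢ (q, baaacb, AZ) ⊢ (s, aaacb, AAZ) ⊢ (r, aacb, AZ) ⊢ (r, acb, AZ) ⊢ (r, cb, AZ) ⊢ (p, b, Z) ⊢ (p, ε, ε)
All input consumed and the stack is empty.

Accept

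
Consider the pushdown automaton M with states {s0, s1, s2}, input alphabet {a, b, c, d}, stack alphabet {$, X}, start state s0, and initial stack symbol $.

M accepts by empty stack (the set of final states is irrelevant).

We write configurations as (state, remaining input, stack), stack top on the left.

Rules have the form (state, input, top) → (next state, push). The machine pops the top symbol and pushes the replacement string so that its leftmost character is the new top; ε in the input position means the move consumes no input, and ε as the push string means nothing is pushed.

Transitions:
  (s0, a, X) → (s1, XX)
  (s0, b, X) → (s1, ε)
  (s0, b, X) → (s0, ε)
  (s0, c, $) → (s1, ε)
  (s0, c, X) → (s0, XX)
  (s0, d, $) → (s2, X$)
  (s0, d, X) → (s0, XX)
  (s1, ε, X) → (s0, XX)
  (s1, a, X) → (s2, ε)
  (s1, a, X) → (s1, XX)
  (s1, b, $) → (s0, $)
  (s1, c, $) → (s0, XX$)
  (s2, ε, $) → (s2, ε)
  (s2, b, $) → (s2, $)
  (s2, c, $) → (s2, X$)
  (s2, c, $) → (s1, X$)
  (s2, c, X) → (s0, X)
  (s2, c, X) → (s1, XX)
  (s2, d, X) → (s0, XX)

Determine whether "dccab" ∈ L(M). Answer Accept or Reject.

Reject

No computation consumes all input and empties the stack.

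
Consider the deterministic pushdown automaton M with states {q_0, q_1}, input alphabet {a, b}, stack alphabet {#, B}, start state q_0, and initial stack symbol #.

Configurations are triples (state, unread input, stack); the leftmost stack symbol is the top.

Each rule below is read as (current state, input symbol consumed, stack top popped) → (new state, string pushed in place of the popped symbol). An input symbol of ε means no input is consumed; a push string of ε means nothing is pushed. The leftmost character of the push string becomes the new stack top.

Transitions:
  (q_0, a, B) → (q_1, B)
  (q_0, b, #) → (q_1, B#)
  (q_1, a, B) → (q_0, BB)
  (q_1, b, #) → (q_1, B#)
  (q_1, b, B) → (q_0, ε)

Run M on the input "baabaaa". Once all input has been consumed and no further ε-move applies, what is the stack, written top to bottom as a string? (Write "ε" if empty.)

(q_0, baabaaa, #)
  read b, top #: go to q_1, push B# → (q_1, aabaaa, B#)
  read a, top B: go to q_0, push BB → (q_0, abaaa, BB#)
  read a, top B: go to q_1, push B → (q_1, baaa, BB#)
  read b, top B: go to q_0, push ε → (q_0, aaa, B#)
  read a, top B: go to q_1, push B → (q_1, aa, B#)
  read a, top B: go to q_0, push BB → (q_0, a, BB#)
  read a, top B: go to q_1, push B → (q_1, ε, BB#)
All input consumed in state q_1 with stack BB#.

BB#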